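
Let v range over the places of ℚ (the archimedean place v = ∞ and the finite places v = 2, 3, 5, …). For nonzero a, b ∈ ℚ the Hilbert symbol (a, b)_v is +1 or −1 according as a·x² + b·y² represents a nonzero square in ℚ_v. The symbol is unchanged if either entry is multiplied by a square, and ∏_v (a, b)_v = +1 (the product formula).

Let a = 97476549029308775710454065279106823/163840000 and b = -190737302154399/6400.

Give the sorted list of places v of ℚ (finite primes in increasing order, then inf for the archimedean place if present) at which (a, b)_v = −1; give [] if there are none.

[41, 43]

(a, b) ≡ (601183, -1271) mod (ℚ^×)²; places V = {2, 3, 5, 7, 11, 13, 19, 31, 41, 43, ∞}.
(a,b)_∞: sgn(601183)=+, sgn(-1271)=−, so +1.
(a,b)_13: α=4, u≡11; β=2, v≡10 (mod 13); (11|13)=-1, (10|13)=+1; sign (−1)^0·-1^2·+1^4 = +1.
(a,b)_41: α=3, u≡13; β=1, v≡21 (mod 41); (13|41)=-1, (21|41)=+1; sign (−1)^0·-1^1·+1^3 = -1.
(a,b)_5: α=-4, u≡2; β=-2, v≡1 (mod 5); (2|5)=-1, (1|5)=+1; sign (−1)^0·-1^-2·+1^-4 = +1.
(a,b)_7: α=4, u≡2; β=2, v≡5 (mod 7); (2|7)=+1, (5|7)=-1; sign (−1)^0·+1^2·-1^4 = +1.
(a,b)_2: α=-18, β=-8; u≡7, v≡1 (mod 8); ε(u)ε(v)=1·0, αω(v)=-18·0, βω(u)=-8·0; sum ≡ 0  ⇒  +1.
(a,b)_19: α=2, u≡16; β=0, v≡2 (mod 19); (16|19)=+1, (2|19)=-1; sign (−1)^0·+1^0·-1^2 = +1.
(a,b)_31: α=3, u≡7; β=1, v≡11 (mod 31); (7|31)=+1, (11|31)=-1; sign (−1)^1·+1^1·-1^3 = +1.
(a,b)_43: α=5, u≡21; β=2, v≡7 (mod 43); (21|43)=+1, (7|43)=-1; sign (−1)^0·+1^2·-1^5 = -1.
(a,b)_3: α=4, u≡1; β=4, v≡1 (mod 3); (1|3)=+1, (1|3)=+1; sign (−1)^0·+1^4·+1^4 = +1.
(a,b)_11: α=5, u≡3; β=2, v≡9 (mod 11); (3|11)=+1, (9|11)=+1; sign (−1)^0·+1^2·+1^5 = +1.
(601183, -1271 / ℚ) ramifies at {41, 43}: a division algebra.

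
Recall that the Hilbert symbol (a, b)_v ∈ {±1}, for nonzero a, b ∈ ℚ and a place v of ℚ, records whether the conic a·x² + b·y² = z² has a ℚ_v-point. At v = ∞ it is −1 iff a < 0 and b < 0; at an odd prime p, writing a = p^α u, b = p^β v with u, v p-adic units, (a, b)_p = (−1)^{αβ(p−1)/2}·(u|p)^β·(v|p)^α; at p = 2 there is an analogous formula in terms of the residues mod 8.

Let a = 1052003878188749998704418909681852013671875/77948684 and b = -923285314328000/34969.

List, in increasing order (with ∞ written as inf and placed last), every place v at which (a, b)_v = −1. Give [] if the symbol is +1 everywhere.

[7, 37]

(a, b) ≡ (13235043745, -9458495) mod (ℚ^×)²; places V = {2, 3, 5, 7, 11, 13, 17, 19, 29, 31, 37, 41, 43, ∞}.
(a,b)_5: α=9, u≡4; β=3, v≡4 (mod 5); (4|5)=+1, (4|5)=+1; sign (−1)^0·+1^3·+1^9 = +1.
(a,b)_7: α=3, u≡1; β=0, v≡5 (mod 7); (1|7)=+1, (5|7)=-1; sign (−1)^0·+1^0·-1^3 = -1.
(a,b)_2: α=-2, β=6; u≡1, v≡1 (mod 8); ε(u)ε(v)=0·0, αω(v)=-2·0, βω(u)=6·0; sum ≡ 0  ⇒  +1.
(a,b)_∞: sgn(13235043745)=+, sgn(-9458495)=−, so +1.
(a,b)_29: α=4, u≡1; β=1, v≡27 (mod 29); (1|29)=+1, (27|29)=-1; sign (−1)^0·+1^1·-1^4 = +1.
(a,b)_31: α=1, u≡7; β=0, v≡28 (mod 31); (7|31)=+1, (28|31)=+1; sign (−1)^0·+1^0·+1^1 = +1.
(a,b)_3: α=12, u≡1; β=0, v≡1 (mod 3); (1|3)=+1, (1|3)=+1; sign (−1)^0·+1^0·+1^12 = +1.
(a,b)_11: α=-7, u≡3; β=-2, v≡1 (mod 11); (3|11)=+1, (1|11)=+1; sign (−1)^0·+1^-2·+1^-7 = +1.
(a,b)_13: α=4, u≡1; β=2, v≡5 (mod 13); (1|13)=+1, (5|13)=-1; sign (−1)^0·+1^2·-1^4 = +1.
(a,b)_43: α=3, u≡19; β=1, v≡15 (mod 43); (19|43)=-1, (15|43)=+1; sign (−1)^1·-1^1·+1^3 = +1.
(a,b)_37: α=3, u≡21; β=1, v≡18 (mod 37); (21|37)=+1, (18|37)=-1; sign (−1)^0·+1^1·-1^3 = -1.
(a,b)_17: α=1, u≡13; β=-2, v≡4 (mod 17); (13|17)=+1, (4|17)=+1; sign (−1)^0·+1^-2·+1^1 = +1.
(a,b)_19: α=0, u≡18; β=2, v≡11 (mod 19); (18|19)=-1, (11|19)=+1; sign (−1)^0·-1^2·+1^0 = +1.
(a,b)_41: α=3, u≡19; β=1, v≡38 (mod 41); (19|41)=-1, (38|41)=-1; sign (−1)^0·-1^1·-1^3 = +1.
|Ram(13235043745, -9458495)| = 2, even; anisotropic at {7, 37}.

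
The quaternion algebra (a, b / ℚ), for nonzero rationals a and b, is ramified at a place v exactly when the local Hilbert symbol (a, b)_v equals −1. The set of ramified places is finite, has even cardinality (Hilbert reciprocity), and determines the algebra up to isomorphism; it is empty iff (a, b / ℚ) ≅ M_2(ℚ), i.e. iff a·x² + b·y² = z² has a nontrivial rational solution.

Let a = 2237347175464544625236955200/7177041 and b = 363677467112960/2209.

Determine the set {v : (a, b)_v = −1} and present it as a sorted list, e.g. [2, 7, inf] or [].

(a, b) ≡ (7337, 26390) mod (ℚ^×)²; places V = {2, 3, 5, 7, 11, 13, 19, 23, 29, 31, 47, ∞}.
(a,b)_13: α=2, u≡7; β=1, v≡5 (mod 13); (7|13)=-1, (5|13)=-1; sign (−1)^0·-1^1·-1^2 = -1.
(a,b)_29: α=5, u≡14; β=3, v≡21 (mod 29); (14|29)=-1, (21|29)=-1; sign (−1)^0·-1^3·-1^5 = +1.
(a,b)_7: α=2, u≡1; β=1, v≡4 (mod 7); (1|7)=+1, (4|7)=+1; sign (−1)^0·+1^1·+1^2 = +1.
(a,b)_23: α=5, u≡19; β=2, v≡13 (mod 23); (19|23)=-1, (13|23)=+1; sign (−1)^0·-1^2·+1^5 = +1.
(a,b)_47: α=-2, u≡38; β=-2, v≡43 (mod 47); (38|47)=-1, (43|47)=-1; sign (−1)^0·-1^-2·-1^-2 = +1.
(a,b)_2: α=6, β=9; u≡1, v≡3 (mod 8); ε(u)ε(v)=0·1, αω(v)=6·1, βω(u)=9·0; sum ≡ 0  ⇒  +1.
(a,b)_11: α=3, u≡6; β=2, v≡9 (mod 11); (6|11)=-1, (9|11)=+1; sign (−1)^0·-1^2·+1^3 = +1.
(a,b)_19: α=-2, u≡10; β=0, v≡18 (mod 19); (10|19)=-1, (18|19)=-1; sign (−1)^0·-1^0·-1^-2 = +1.
(a,b)_∞: sgn(7337)=+, sgn(26390)=+, so +1.
(a,b)_5: α=2, u≡3; β=1, v≡3 (mod 5); (3|5)=-1, (3|5)=-1; sign (−1)^0·-1^1·-1^2 = -1.
(a,b)_31: α=2, u≡29; β=0, v≡1 (mod 31); (29|31)=-1, (1|31)=+1; sign (−1)^0·-1^0·+1^2 = +1.
(a,b)_3: α=-2, u≡2; β=0, v≡2 (mod 3); (2|3)=-1, (2|3)=-1; sign (−1)^0·-1^0·-1^-2 = +1.
|Ram(7337, 26390)| = 2, even; anisotropic at {5, 13}.

[5, 13]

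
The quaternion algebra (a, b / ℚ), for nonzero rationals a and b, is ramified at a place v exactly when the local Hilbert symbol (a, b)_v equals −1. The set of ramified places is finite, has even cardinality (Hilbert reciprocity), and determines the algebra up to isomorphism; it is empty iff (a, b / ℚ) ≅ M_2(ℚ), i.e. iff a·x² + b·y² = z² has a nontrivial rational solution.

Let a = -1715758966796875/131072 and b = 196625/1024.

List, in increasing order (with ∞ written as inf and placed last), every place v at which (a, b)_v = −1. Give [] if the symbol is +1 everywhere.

[13, 17]

(a, b) ≡ (-1190, 65) mod (ℚ^×)²; places V = {2, 5, 7, 11, 13, 17, 19, ∞}.
(a,b)_∞: sgn(-1190)=−, sgn(65)=+, so +1.
(a,b)_7: α=1, u≡6; β=0, v≡1 (mod 7); (6|7)=-1, (1|7)=+1; sign (−1)^0·-1^0·+1^1 = +1.
(a,b)_5: α=9, u≡2; β=3, v≡2 (mod 5); (2|5)=-1, (2|5)=-1; sign (−1)^0·-1^3·-1^9 = +1.
(a,b)_17: α=1, u≡13; β=0, v≡5 (mod 17); (13|17)=+1, (5|17)=-1; sign (−1)^0·+1^0·-1^1 = -1.
(a,b)_19: α=2, u≡7; β=0, v≡3 (mod 19); (7|19)=+1, (3|19)=-1; sign (−1)^0·+1^0·-1^2 = +1.
(a,b)_2: α=-17, β=-10; u≡5, v≡1 (mod 8); ε(u)ε(v)=0·0, αω(v)=-17·0, βω(u)=-10·1; sum ≡ 0  ⇒  +1.
(a,b)_11: α=2, u≡3; β=2, v≡8 (mod 11); (3|11)=+1, (8|11)=-1; sign (−1)^0·+1^2·-1^2 = +1.
(a,b)_13: α=2, u≡7; β=1, v≡11 (mod 13); (7|13)=-1, (11|13)=-1; sign (−1)^0·-1^1·-1^2 = -1.
Ram(-1190, 65) = {13, 17}; no ℚ_13-point on the conic.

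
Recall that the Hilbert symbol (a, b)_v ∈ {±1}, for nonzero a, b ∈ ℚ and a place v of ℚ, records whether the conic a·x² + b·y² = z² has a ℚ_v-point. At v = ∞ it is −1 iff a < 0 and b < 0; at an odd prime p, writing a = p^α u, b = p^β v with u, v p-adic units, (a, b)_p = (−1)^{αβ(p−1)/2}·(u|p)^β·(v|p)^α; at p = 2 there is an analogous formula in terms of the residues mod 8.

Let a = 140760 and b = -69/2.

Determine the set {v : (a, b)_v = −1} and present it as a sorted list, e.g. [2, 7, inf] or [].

[2, 5]

(a, b) ≡ (3910, -138) mod (ℚ^×)²; places V = {2, 3, 5, 17, 23, ∞}.
(a,b)_17: α=1, u≡1; β=0, v≡8 (mod 17); (1|17)=+1, (8|17)=+1; sign (−1)^0·+1^0·+1^1 = +1.
(a,b)_23: α=1, u≡2; β=1, v≡10 (mod 23); (2|23)=+1, (10|23)=-1; sign (−1)^1·+1^1·-1^1 = +1.
(a,b)_5: α=1, u≡2; β=0, v≡3 (mod 5); (2|5)=-1, (3|5)=-1; sign (−1)^0·-1^0·-1^1 = -1.
(a,b)_3: α=2, u≡1; β=1, v≡2 (mod 3); (1|3)=+1, (2|3)=-1; sign (−1)^0·+1^1·-1^2 = +1.
(a,b)_2: α=3, β=-1; u≡3, v≡3 (mod 8); ε(u)ε(v)=1·1, αω(v)=3·1, βω(u)=-1·1; sum ≡ 1  ⇒  -1.
(a,b)_∞: sgn(3910)=+, sgn(-138)=−, so +1.
|Ram(3910, -138)| = 2, even; anisotropic at {2, 5}.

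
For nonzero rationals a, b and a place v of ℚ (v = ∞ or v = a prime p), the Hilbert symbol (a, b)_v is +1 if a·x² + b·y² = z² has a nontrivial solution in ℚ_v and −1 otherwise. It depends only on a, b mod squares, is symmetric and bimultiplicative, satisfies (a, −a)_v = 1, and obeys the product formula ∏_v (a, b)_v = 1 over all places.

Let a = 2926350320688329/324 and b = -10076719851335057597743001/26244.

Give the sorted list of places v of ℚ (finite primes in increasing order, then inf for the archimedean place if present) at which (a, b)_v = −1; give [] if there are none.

Mod squares: a ≡ 41, b ≡ -496961. Check v ∈ {∞, 2, 3, 13, 17, 23, 31, 41}.
v=13: a=13^0·(≡11), b=13^2·(≡9) mod 13; (11|13)=-1, (9|13)=+1; (−1)^{0·2·6}·(-1)^2·(+1)^0 = +1.
v=∞: 41 > 0 and -496961 < 0  ⇒  (a,b)_∞ = +1.
v=31: a=31^2·(≡8), b=31^3·(≡22) mod 31; (8|31)=+1, (22|31)=-1; (−1)^{2·3·15}·(+1)^3·(-1)^2 = +1.
v=3: a=3^-4·(≡2), b=3^-8·(≡1) mod 3; (2|3)=-1, (1|3)=+1; (−1)^{-4·-8·1}·(-1)^-8·(+1)^-4 = +1.
v=2: v_2(a)=-2, v_2(b)=-2; units ≡ 1, 7 (mod 8); ε·ε+αω+βω = 0·1+-2·0+-2·0 ≡ 0  ⇒  (a,b)_2 = +1.
v=41: a=41^3·(≡31), b=41^5·(≡12) mod 41; (31|41)=+1, (12|41)=-1; (−1)^{3·5·20}·(+1)^5·(-1)^3 = -1.
v=23: a=23^2·(≡16), b=23^3·(≡12) mod 23; (16|23)=+1, (12|23)=+1; (−1)^{2·3·11}·(+1)^3·(+1)^2 = +1.
v=17: a=17^4·(≡3), b=17^5·(≡7) mod 17; (3|17)=-1, (7|17)=-1; (−1)^{4·5·8}·(-1)^5·(-1)^4 = -1.
Ram(41, -496961) = {17, 41}; no ℚ_17-point on the conic.

[17, 41]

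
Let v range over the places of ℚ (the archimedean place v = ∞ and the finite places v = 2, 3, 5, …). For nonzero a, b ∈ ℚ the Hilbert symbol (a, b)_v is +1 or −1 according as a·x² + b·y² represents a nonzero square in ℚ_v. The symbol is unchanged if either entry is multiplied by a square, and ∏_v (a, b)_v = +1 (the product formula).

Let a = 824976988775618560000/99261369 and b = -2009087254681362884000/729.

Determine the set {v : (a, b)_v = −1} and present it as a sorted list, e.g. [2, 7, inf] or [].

(a, b) ≡ (31, -1610) mod (ℚ^×)²; places V = {2, 3, 5, 7, 17, 19, 23, 31, 41, ∞}.
(a,b)_19: α=2, u≡8; β=4, v≡6 (mod 19); (8|19)=-1, (6|19)=+1; sign (−1)^0·-1^4·+1^2 = +1.
(a,b)_∞: sgn(31)=+, sgn(-1610)=−, so +1.
(a,b)_3: α=-10, u≡1; β=-6, v≡1 (mod 3); (1|3)=+1, (1|3)=+1; sign (−1)^0·+1^-6·+1^-10 = +1.
(a,b)_7: α=2, u≡6; β=3, v≡4 (mod 7); (6|7)=-1, (4|7)=+1; sign (−1)^0·-1^3·+1^2 = -1.
(a,b)_41: α=-2, u≡40; β=0, v≡34 (mod 41); (40|41)=+1, (34|41)=-1; sign (−1)^0·+1^0·-1^-2 = +1.
(a,b)_17: α=2, u≡10; β=0, v≡3 (mod 17); (10|17)=-1, (3|17)=-1; sign (−1)^0·-1^0·-1^2 = +1.
(a,b)_5: α=4, u≡4; β=3, v≡2 (mod 5); (4|5)=+1, (2|5)=-1; sign (−1)^0·+1^3·-1^4 = +1.
(a,b)_2: α=14, β=5; u≡7, v≡3 (mod 8); ε(u)ε(v)=1·1, αω(v)=14·1, βω(u)=5·0; sum ≡ 1  ⇒  -1.
(a,b)_31: α=3, u≡1; β=4, v≡25 (mod 31); (1|31)=+1, (25|31)=+1; sign (−1)^0·+1^4·+1^3 = +1.
(a,b)_23: α=2, u≡13; β=3, v≡10 (mod 23); (13|23)=+1, (10|23)=-1; sign (−1)^0·+1^3·-1^2 = +1.
(31, -1610 / ℚ) ramifies at {2, 7}: a division algebra.

[2, 7]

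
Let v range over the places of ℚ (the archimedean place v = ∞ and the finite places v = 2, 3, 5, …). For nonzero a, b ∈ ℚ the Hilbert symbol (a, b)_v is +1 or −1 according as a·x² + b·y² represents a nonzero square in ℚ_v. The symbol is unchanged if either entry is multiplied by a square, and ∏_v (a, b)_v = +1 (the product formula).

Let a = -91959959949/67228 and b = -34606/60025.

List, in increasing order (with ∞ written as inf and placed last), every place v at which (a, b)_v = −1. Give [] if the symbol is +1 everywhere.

[2, 3, 11, inf]

Mod squares: a ≡ -3003, b ≡ -286. Check v ∈ {∞, 2, 3, 5, 7, 11, 13}.
v=3: a=3^1·(≡1), b=3^0·(≡2) mod 3; (1|3)=+1, (2|3)=-1; (−1)^{1·0·1}·(+1)^0·(-1)^1 = -1.
v=11: a=11^9·(≡7), b=11^3·(≡2) mod 11; (7|11)=-1, (2|11)=-1; (−1)^{9·3·5}·(-1)^3·(-1)^9 = -1.
v=5: a=5^0·(≡2), b=5^-2·(≡4) mod 5; (2|5)=-1, (4|5)=+1; (−1)^{0·-2·2}·(-1)^-2·(+1)^0 = +1.
v=13: a=13^1·(≡3), b=13^1·(≡4) mod 13; (3|13)=+1, (4|13)=+1; (−1)^{1·1·6}·(+1)^1·(+1)^1 = +1.
v=2: v_2(a)=-2, v_2(b)=1; units ≡ 5, 1 (mod 8); ε·ε+αω+βω = 0·0+-2·0+1·1 ≡ 1  ⇒  (a,b)_2 = -1.
v=7: a=7^-5·(≡6), b=7^-4·(≡4) mod 7; (6|7)=-1, (4|7)=+1; (−1)^{-5·-4·3}·(-1)^-4·(+1)^-5 = +1.
v=∞: -3003 < 0 and -286 < 0  ⇒  (a,b)_∞ = -1.
|Ram(-3003, -286)| = 4, even; anisotropic at {2, 3, 11, ∞}.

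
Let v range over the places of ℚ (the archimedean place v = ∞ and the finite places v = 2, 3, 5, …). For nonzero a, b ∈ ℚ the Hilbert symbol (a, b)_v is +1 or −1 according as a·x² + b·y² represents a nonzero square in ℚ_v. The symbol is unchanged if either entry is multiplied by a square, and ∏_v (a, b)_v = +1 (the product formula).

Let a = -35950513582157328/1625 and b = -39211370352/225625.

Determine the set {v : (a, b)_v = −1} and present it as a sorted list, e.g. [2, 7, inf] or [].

[3, 5, 13, inf]

Mod squares: a ≡ -2145, b ≡ -7. Check v ∈ {∞, 2, 3, 5, 7, 11, 13, 19}.
v=∞: -2145 < 0 and -7 < 0  ⇒  (a,b)_∞ = -1.
v=11: a=11^3·(≡3), b=11^2·(≡3) mod 11; (3|11)=+1, (3|11)=+1; (−1)^{3·2·5}·(+1)^2·(+1)^3 = +1.
v=19: a=19^0·(≡15), b=19^-2·(≡3) mod 19; (15|19)=-1, (3|19)=-1; (−1)^{0·-2·9}·(-1)^-2·(-1)^0 = +1.
v=5: a=5^-3·(≡4), b=5^-4·(≡3) mod 5; (4|5)=+1, (3|5)=-1; (−1)^{-3·-4·2}·(+1)^-4·(-1)^-3 = -1.
v=13: a=13^-1·(≡10), b=13^0·(≡8) mod 13; (10|13)=+1, (8|13)=-1; (−1)^{-1·0·6}·(+1)^0·(-1)^-1 = -1.
v=7: a=7^6·(≡2), b=7^3·(≡5) mod 7; (2|7)=+1, (5|7)=-1; (−1)^{6·3·3}·(+1)^3·(-1)^6 = +1.
v=3: a=3^15·(≡2), b=3^10·(≡2) mod 3; (2|3)=-1, (2|3)=-1; (−1)^{15·10·1}·(-1)^10·(-1)^15 = -1.
v=2: v_2(a)=4, v_2(b)=4; units ≡ 7, 1 (mod 8); ε·ε+αω+βω = 1·0+4·0+4·0 ≡ 0  ⇒  (a,b)_2 = +1.
Ram(-2145, -7) = {3, 5, 13, ∞}; no ℚ_3-point on the conic.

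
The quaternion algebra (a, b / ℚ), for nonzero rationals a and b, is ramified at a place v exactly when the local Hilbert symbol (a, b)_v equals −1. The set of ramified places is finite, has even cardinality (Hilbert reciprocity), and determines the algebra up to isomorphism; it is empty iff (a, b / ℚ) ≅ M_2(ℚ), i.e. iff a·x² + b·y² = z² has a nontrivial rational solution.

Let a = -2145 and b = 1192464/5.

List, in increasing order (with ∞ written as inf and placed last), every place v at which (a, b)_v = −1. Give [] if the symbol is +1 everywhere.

(a, b) ≡ (-2145, 5) mod (ℚ^×)²; places V = {2, 3, 5, 7, 11, 13, ∞}.
(a,b)_2: α=0, β=4; u≡7, v≡5 (mod 8); ε(u)ε(v)=1·0, αω(v)=0·1, βω(u)=4·0; sum ≡ 0  ⇒  +1.
(a,b)_13: α=1, u≡4; β=2, v≡2 (mod 13); (4|13)=+1, (2|13)=-1; sign (−1)^0·+1^2·-1^1 = -1.
(a,b)_3: α=1, u≡2; β=2, v≡2 (mod 3); (2|3)=-1, (2|3)=-1; sign (−1)^0·-1^2·-1^1 = -1.
(a,b)_∞: sgn(-2145)=−, sgn(5)=+, so +1.
(a,b)_11: α=1, u≡3; β=0, v≡4 (mod 11); (3|11)=+1, (4|11)=+1; sign (−1)^0·+1^0·+1^1 = +1.
(a,b)_7: α=0, u≡4; β=2, v≡5 (mod 7); (4|7)=+1, (5|7)=-1; sign (−1)^0·+1^2·-1^0 = +1.
(a,b)_5: α=1, u≡1; β=-1, v≡4 (mod 5); (1|5)=+1, (4|5)=+1; sign (−1)^0·+1^-1·+1^1 = +1.
(-2145, 5 / ℚ) ramifies at {3, 13}: a division algebra.

[3, 13]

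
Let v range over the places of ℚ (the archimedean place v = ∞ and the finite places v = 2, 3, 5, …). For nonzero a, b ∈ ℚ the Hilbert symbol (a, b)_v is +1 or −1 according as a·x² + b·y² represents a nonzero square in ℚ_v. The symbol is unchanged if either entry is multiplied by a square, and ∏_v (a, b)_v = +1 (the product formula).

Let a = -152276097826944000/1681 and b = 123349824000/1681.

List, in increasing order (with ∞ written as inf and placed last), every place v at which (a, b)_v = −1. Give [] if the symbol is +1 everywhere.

Mod squares: a ≡ -85, b ≡ 7410. Check v ∈ {∞, 2, 3, 5, 7, 13, 17, 19, 41}.
v=19: a=19^2·(≡2), b=19^1·(≡13) mod 19; (2|19)=-1, (13|19)=-1; (−1)^{2·1·9}·(-1)^1·(-1)^2 = -1.
v=17: a=17^3·(≡7), b=17^2·(≡4) mod 17; (7|17)=-1, (4|17)=+1; (−1)^{3·2·8}·(-1)^2·(+1)^3 = +1.
v=2: v_2(a)=10, v_2(b)=9; units ≡ 3, 1 (mod 8); ε·ε+αω+βω = 1·0+10·0+9·1 ≡ 1  ⇒  (a,b)_2 = -1.
v=13: a=13^2·(≡7), b=13^1·(≡11) mod 13; (7|13)=-1, (11|13)=-1; (−1)^{2·1·6}·(-1)^1·(-1)^2 = -1.
v=∞: -85 < 0 and 7410 > 0  ⇒  (a,b)_∞ = +1.
v=41: a=41^-2·(≡30), b=41^-2·(≡28) mod 41; (30|41)=-1, (28|41)=-1; (−1)^{-2·-2·20}·(-1)^-2·(-1)^-2 = +1.
v=5: a=5^3·(≡3), b=5^3·(≡2) mod 5; (3|5)=-1, (2|5)=-1; (−1)^{3·3·2}·(-1)^3·(-1)^3 = +1.
v=3: a=3^4·(≡2), b=3^3·(≡1) mod 3; (2|3)=-1, (1|3)=+1; (−1)^{4·3·1}·(-1)^3·(+1)^4 = -1.
v=7: a=7^2·(≡3), b=7^0·(≡4) mod 7; (3|7)=-1, (4|7)=+1; (−1)^{2·0·3}·(-1)^0·(+1)^2 = +1.
(-85, 7410 / ℚ) ramifies at {2, 3, 13, 19}: a division algebra.

[2, 3, 13, 19]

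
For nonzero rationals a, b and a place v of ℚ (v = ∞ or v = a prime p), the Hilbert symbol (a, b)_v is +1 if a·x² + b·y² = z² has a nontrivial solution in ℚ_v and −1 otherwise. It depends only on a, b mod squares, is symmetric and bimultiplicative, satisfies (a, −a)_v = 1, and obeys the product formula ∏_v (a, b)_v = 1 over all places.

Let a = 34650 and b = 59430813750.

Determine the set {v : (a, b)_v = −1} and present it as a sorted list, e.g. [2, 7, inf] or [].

[]

(a, b) ≡ (154, 22) mod (ℚ^×)²; places V = {2, 3, 5, 7, 11, ∞}.
(a,b)_5: α=2, u≡1; β=4, v≡2 (mod 5); (1|5)=+1, (2|5)=-1; sign (−1)^0·+1^4·-1^2 = +1.
(a,b)_3: α=2, u≡1; β=6, v≡1 (mod 3); (1|3)=+1, (1|3)=+1; sign (−1)^0·+1^6·+1^2 = +1.
(a,b)_7: α=1, u≡1; β=2, v≡4 (mod 7); (1|7)=+1, (4|7)=+1; sign (−1)^0·+1^2·+1^1 = +1.
(a,b)_∞: sgn(154)=+, sgn(22)=+, so +1.
(a,b)_11: α=1, u≡4; β=3, v≡6 (mod 11); (4|11)=+1, (6|11)=-1; sign (−1)^1·+1^3·-1^1 = +1.
(a,b)_2: α=1, β=1; u≡5, v≡3 (mod 8); ε(u)ε(v)=0·1, αω(v)=1·1, βω(u)=1·1; sum ≡ 0  ⇒  +1.
Every local symbol is +1, so the conic 154·x² + 22·y² = z² has ℚ_v-points for all v and hence a ℚ-point; (a, b / ℚ) ≅ M_2(ℚ).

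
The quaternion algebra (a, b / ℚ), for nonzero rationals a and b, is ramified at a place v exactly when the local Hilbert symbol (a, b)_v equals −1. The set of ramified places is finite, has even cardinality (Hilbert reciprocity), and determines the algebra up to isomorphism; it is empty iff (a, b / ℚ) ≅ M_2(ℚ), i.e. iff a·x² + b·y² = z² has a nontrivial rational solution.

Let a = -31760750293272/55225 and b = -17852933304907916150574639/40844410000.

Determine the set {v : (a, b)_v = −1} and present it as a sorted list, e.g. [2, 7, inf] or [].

Mod squares: a ≡ -3432198, b ≡ -6279. Check v ∈ {∞, 2, 3, 5, 7, 11, 13, 17, 19, 23, 43, 47}.
v=13: a=13^4·(≡3), b=13^7·(≡11) mod 13; (3|13)=+1, (11|13)=-1; (−1)^{4·7·6}·(+1)^7·(-1)^4 = +1.
v=43: a=43^0·(≡28), b=43^-2·(≡3) mod 43; (28|43)=-1, (3|43)=-1; (−1)^{0·-2·21}·(-1)^-2·(-1)^0 = +1.
v=∞: -3432198 < 0 and -6279 < 0  ⇒  (a,b)_∞ = -1.
v=17: a=17^1·(≡13), b=17^2·(≡10) mod 17; (13|17)=+1, (10|17)=-1; (−1)^{1·2·8}·(+1)^2·(-1)^1 = -1.
v=2: v_2(a)=3, v_2(b)=-4; units ≡ 5, 1 (mod 8); ε·ε+αω+βω = 0·0+3·0+-4·1 ≡ 0  ⇒  (a,b)_2 = +1.
v=11: a=11^1·(≡7), b=11^4·(≡8) mod 11; (7|11)=-1, (8|11)=-1; (−1)^{1·4·5}·(-1)^4·(-1)^1 = -1.
v=3: a=3^5·(≡2), b=3^7·(≡1) mod 3; (2|3)=-1, (1|3)=+1; (−1)^{5·7·1}·(-1)^7·(+1)^5 = +1.
v=23: a=23^1·(≡10), b=23^3·(≡18) mod 23; (10|23)=-1, (18|23)=+1; (−1)^{1·3·11}·(-1)^3·(+1)^1 = +1.
v=47: a=47^-2·(≡25), b=47^-2·(≡43) mod 47; (25|47)=+1, (43|47)=-1; (−1)^{-2·-2·23}·(+1)^-2·(-1)^-2 = +1.
v=19: a=19^1·(≡14), b=19^2·(≡18) mod 19; (14|19)=-1, (18|19)=-1; (−1)^{1·2·9}·(-1)^2·(-1)^1 = -1.
v=5: a=5^-2·(≡2), b=5^-4·(≡1) mod 5; (2|5)=-1, (1|5)=+1; (−1)^{-2·-4·2}·(-1)^-4·(+1)^-2 = +1.
v=7: a=7^1·(≡1), b=7^1·(≡6) mod 7; (1|7)=+1, (6|7)=-1; (−1)^{1·1·3}·(+1)^1·(-1)^1 = +1.
Ram(-3432198, -6279) = {11, 17, 19, ∞}; no ℚ_11-point on the conic.

[11, 17, 19, inf]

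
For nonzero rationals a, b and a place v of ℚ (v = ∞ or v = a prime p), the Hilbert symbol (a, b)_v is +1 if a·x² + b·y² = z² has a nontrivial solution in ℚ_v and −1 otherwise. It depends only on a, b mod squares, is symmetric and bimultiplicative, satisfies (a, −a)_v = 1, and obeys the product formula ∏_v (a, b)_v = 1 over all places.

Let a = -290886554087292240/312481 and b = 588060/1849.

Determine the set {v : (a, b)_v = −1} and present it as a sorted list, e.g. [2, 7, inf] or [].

[2, 3]

Mod squares: a ≡ -165, b ≡ 15. Check v ∈ {∞, 2, 3, 5, 7, 11, 13, 17, 43}.
v=∞: -165 < 0 and 15 > 0  ⇒  (a,b)_∞ = +1.
v=17: a=17^2·(≡6), b=17^0·(≡1) mod 17; (6|17)=-1, (1|17)=+1; (−1)^{2·0·8}·(-1)^0·(+1)^2 = +1.
v=2: v_2(a)=4, v_2(b)=2; units ≡ 3, 7 (mod 8); ε·ε+αω+βω = 1·1+4·0+2·1 ≡ 1  ⇒  (a,b)_2 = -1.
v=7: a=7^2·(≡6), b=7^0·(≡4) mod 7; (6|7)=-1, (4|7)=+1; (−1)^{2·0·3}·(-1)^0·(+1)^2 = +1.
v=43: a=43^-2·(≡42), b=43^-2·(≡35) mod 43; (42|43)=-1, (35|43)=+1; (−1)^{-2·-2·21}·(-1)^-2·(+1)^-2 = +1.
v=5: a=5^1·(≡2), b=5^1·(≡3) mod 5; (2|5)=-1, (3|5)=-1; (−1)^{1·1·2}·(-1)^1·(-1)^1 = +1.
v=11: a=11^5·(≡7), b=11^2·(≡9) mod 11; (7|11)=-1, (9|11)=+1; (−1)^{5·2·5}·(-1)^2·(+1)^5 = +1.
v=3: a=3^13·(≡2), b=3^5·(≡2) mod 3; (2|3)=-1, (2|3)=-1; (−1)^{13·5·1}·(-1)^5·(-1)^13 = -1.
v=13: a=13^-2·(≡9), b=13^0·(≡6) mod 13; (9|13)=+1, (6|13)=-1; (−1)^{-2·0·6}·(+1)^0·(-1)^-2 = +1.
|Ram(-165, 15)| = 2, even; anisotropic at {2, 3}.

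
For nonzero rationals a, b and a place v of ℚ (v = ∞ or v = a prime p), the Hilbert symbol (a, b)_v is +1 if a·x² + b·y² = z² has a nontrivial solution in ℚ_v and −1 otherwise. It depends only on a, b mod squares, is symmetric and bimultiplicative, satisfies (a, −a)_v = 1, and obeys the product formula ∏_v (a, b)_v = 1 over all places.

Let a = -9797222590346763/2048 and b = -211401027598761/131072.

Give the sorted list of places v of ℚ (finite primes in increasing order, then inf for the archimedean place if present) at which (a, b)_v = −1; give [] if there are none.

[2, 3, 13, 17, 19, inf]

(a, b) ≡ (-6, -1939938) mod (ℚ^×)²; places V = {2, 3, 7, 11, 13, 17, 19, 37, 41, ∞}.
(a,b)_11: α=2, u≡1; β=1, v≡9 (mod 11); (1|11)=+1, (9|11)=+1; sign (−1)^0·+1^1·+1^2 = +1.
(a,b)_∞: sgn(-6)=−, sgn(-1939938)=−, so -1.
(a,b)_2: α=-11, β=-17; u≡5, v≡7 (mod 8); ε(u)ε(v)=0·1, αω(v)=-11·0, βω(u)=-17·1; sum ≡ 1  ⇒  -1.
(a,b)_7: α=0, u≡4; β=3, v≡5 (mod 7); (4|7)=+1, (5|7)=-1; sign (−1)^0·+1^3·-1^0 = +1.
(a,b)_37: α=0, u≡35; β=2, v≡16 (mod 37); (35|37)=-1, (16|37)=+1; sign (−1)^0·-1^2·+1^0 = +1.
(a,b)_3: α=7, u≡1; β=3, v≡1 (mod 3); (1|3)=+1, (1|3)=+1; sign (−1)^1·+1^3·+1^7 = -1.
(a,b)_17: α=0, u≡14; β=1, v≡5 (mod 17); (14|17)=-1, (5|17)=-1; sign (−1)^0·-1^1·-1^0 = -1.
(a,b)_41: α=2, u≡30; β=0, v≡33 (mod 41); (30|41)=-1, (33|41)=+1; sign (−1)^0·-1^0·+1^2 = +1.
(a,b)_13: α=2, u≡7; β=1, v≡1 (mod 13); (7|13)=-1, (1|13)=+1; sign (−1)^0·-1^1·+1^2 = -1.
(a,b)_19: α=4, u≡13; β=3, v≡16 (mod 19); (13|19)=-1, (16|19)=+1; sign (−1)^0·-1^3·+1^4 = -1.
|Ram(-6, -1939938)| = 6, even; anisotropic at {2, 3, 13, 17, 19, ∞}.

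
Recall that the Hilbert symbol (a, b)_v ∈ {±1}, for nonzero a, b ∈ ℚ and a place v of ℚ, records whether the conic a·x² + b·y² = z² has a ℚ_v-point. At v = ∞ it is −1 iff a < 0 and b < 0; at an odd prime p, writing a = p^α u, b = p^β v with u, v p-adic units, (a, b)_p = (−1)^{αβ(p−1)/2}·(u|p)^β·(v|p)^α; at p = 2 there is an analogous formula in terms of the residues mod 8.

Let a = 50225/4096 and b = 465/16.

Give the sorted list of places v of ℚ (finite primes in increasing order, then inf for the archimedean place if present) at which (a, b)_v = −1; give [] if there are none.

[3, 41]

(a, b) ≡ (41, 465) mod (ℚ^×)²; places V = {2, 3, 5, 7, 31, 41, ∞}.
(a,b)_5: α=2, u≡4; β=1, v≡3 (mod 5); (4|5)=+1, (3|5)=-1; sign (−1)^0·+1^1·-1^2 = +1.
(a,b)_31: α=0, u≡9; β=1, v≡30 (mod 31); (9|31)=+1, (30|31)=-1; sign (−1)^0·+1^1·-1^0 = +1.
(a,b)_7: α=2, u≡3; β=0, v≡5 (mod 7); (3|7)=-1, (5|7)=-1; sign (−1)^0·-1^0·-1^2 = +1.
(a,b)_∞: sgn(41)=+, sgn(465)=+, so +1.
(a,b)_3: α=0, u≡2; β=1, v≡2 (mod 3); (2|3)=-1, (2|3)=-1; sign (−1)^0·-1^1·-1^0 = -1.
(a,b)_2: α=-12, β=-4; u≡1, v≡1 (mod 8); ε(u)ε(v)=0·0, αω(v)=-12·0, βω(u)=-4·0; sum ≡ 0  ⇒  +1.
(a,b)_41: α=1, u≡32; β=0, v≡6 (mod 41); (32|41)=+1, (6|41)=-1; sign (−1)^0·+1^0·-1^1 = -1.
Ram(41, 465) = {3, 41}; no ℚ_3-point on the conic.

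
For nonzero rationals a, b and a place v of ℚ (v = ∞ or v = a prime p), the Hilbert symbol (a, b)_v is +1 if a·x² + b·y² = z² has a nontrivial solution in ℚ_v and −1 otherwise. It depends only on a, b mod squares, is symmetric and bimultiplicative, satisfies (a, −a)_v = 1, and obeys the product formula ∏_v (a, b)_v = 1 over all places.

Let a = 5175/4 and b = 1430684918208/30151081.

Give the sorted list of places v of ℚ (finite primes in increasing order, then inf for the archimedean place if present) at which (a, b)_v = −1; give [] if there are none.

(a, b) ≡ (23, 7) mod (ℚ^×)²; places V = {2, 3, 5, 7, 13, 17, 19, 23, ∞}.
(a,b)_3: α=2, u≡2; β=6, v≡1 (mod 3); (2|3)=-1, (1|3)=+1; sign (−1)^0·-1^6·+1^2 = +1.
(a,b)_17: α=0, u≡6; β=-4, v≡5 (mod 17); (6|17)=-1, (5|17)=-1; sign (−1)^0·-1^-4·-1^0 = +1.
(a,b)_19: α=0, u≡16; β=-2, v≡16 (mod 19); (16|19)=+1, (16|19)=+1; sign (−1)^0·+1^-2·+1^0 = +1.
(a,b)_7: α=0, u≡4; β=3, v≡2 (mod 7); (4|7)=+1, (2|7)=+1; sign (−1)^0·+1^3·+1^0 = +1.
(a,b)_∞: sgn(23)=+, sgn(7)=+, so +1.
(a,b)_2: α=-2, β=6; u≡7, v≡7 (mod 8); ε(u)ε(v)=1·1, αω(v)=-2·0, βω(u)=6·0; sum ≡ 1  ⇒  -1.
(a,b)_5: α=2, u≡3; β=0, v≡3 (mod 5); (3|5)=-1, (3|5)=-1; sign (−1)^0·-1^0·-1^2 = +1.
(a,b)_13: α=0, u≡10; β=2, v≡6 (mod 13); (10|13)=+1, (6|13)=-1; sign (−1)^0·+1^2·-1^0 = +1.
(a,b)_23: α=1, u≡16; β=2, v≡10 (mod 23); (16|23)=+1, (10|23)=-1; sign (−1)^0·+1^2·-1^1 = -1.
Ram(23, 7) = {2, 23}; no ℚ_2-point on the conic.

[2, 23]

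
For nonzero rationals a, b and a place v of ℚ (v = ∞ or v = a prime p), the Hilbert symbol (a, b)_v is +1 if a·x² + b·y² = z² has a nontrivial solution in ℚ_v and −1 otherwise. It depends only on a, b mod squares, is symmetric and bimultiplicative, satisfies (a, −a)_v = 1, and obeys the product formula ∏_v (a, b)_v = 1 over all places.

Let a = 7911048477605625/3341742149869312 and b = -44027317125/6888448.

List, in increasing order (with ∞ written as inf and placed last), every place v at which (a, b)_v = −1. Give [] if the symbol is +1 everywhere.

Mod squares: a ≡ 7, b ≡ -1155. Check v ∈ {∞, 2, 3, 5, 7, 11, 29, 31}.
v=11: a=11^8·(≡10), b=11^5·(≡5) mod 11; (10|11)=-1, (5|11)=+1; (−1)^{8·5·5}·(-1)^5·(+1)^8 = -1.
v=2: v_2(a)=-8, v_2(b)=-10; units ≡ 7, 5 (mod 8); ε·ε+αω+βω = 1·0+-8·1+-10·0 ≡ 0  ⇒  (a,b)_2 = +1.
v=29: a=29^-2·(≡28), b=29^0·(≡23) mod 29; (28|29)=+1, (23|29)=+1; (−1)^{-2·0·14}·(+1)^0·(+1)^-2 = +1.
v=3: a=3^10·(≡1), b=3^7·(≡2) mod 3; (1|3)=+1, (2|3)=-1; (−1)^{10·7·1}·(+1)^7·(-1)^10 = +1.
v=7: a=7^-5·(≡1), b=7^-1·(≡5) mod 7; (1|7)=+1, (5|7)=-1; (−1)^{-5·-1·3}·(+1)^-1·(-1)^-5 = +1.
v=31: a=31^-4·(≡10), b=31^-2·(≡12) mod 31; (10|31)=+1, (12|31)=-1; (−1)^{-4·-2·15}·(+1)^-2·(-1)^-4 = +1.
v=5: a=5^4·(≡2), b=5^3·(≡1) mod 5; (2|5)=-1, (1|5)=+1; (−1)^{4·3·2}·(-1)^3·(+1)^4 = -1.
v=∞: 7 > 0 and -1155 < 0  ⇒  (a,b)_∞ = +1.
|Ram(7, -1155)| = 2, even; anisotropic at {5, 11}.

[5, 11]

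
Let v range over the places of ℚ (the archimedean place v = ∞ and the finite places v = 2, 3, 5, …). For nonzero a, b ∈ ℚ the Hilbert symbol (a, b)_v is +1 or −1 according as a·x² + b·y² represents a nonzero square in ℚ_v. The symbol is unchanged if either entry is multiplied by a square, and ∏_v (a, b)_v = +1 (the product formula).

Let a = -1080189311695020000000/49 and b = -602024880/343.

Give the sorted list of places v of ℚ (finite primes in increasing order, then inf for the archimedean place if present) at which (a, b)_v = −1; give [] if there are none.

Mod squares: a ≡ -13395, b ≡ -93765. Check v ∈ {∞, 2, 3, 5, 7, 19, 47, 53}.
v=47: a=47^3·(≡43), b=47^1·(≡31) mod 47; (43|47)=-1, (31|47)=-1; (−1)^{3·1·23}·(-1)^1·(-1)^3 = -1.
v=5: a=5^7·(≡1), b=5^1·(≡3) mod 5; (1|5)=+1, (3|5)=-1; (−1)^{7·1·2}·(+1)^1·(-1)^7 = -1.
v=53: a=53^2·(≡32), b=53^2·(≡45) mod 53; (32|53)=-1, (45|53)=-1; (−1)^{2·2·26}·(-1)^2·(-1)^2 = +1.
v=∞: -13395 < 0 and -93765 < 0  ⇒  (a,b)_∞ = -1.
v=3: a=3^3·(≡2), b=3^1·(≡2) mod 3; (2|3)=-1, (2|3)=-1; (−1)^{3·1·1}·(-1)^1·(-1)^3 = -1.
v=19: a=19^3·(≡16), b=19^1·(≡1) mod 19; (16|19)=+1, (1|19)=+1; (−1)^{3·1·9}·(+1)^1·(+1)^3 = -1.
v=2: v_2(a)=8, v_2(b)=4; units ≡ 5, 3 (mod 8); ε·ε+αω+βω = 0·1+8·1+4·1 ≡ 0  ⇒  (a,b)_2 = +1.
v=7: a=7^-2·(≡5), b=7^-3·(≡5) mod 7; (5|7)=-1, (5|7)=-1; (−1)^{-2·-3·3}·(-1)^-3·(-1)^-2 = -1.
Ram(-13395, -93765) = {3, 5, 7, 19, 47, ∞}; no ℚ_3-point on the conic.

[3, 5, 7, 19, 47, inf]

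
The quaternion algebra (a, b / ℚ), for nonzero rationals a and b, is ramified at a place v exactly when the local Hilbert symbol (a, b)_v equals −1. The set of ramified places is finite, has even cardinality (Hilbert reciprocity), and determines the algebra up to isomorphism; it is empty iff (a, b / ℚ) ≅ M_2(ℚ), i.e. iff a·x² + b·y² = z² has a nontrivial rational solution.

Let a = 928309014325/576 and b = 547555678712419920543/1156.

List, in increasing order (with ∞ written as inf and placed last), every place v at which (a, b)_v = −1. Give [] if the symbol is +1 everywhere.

(a, b) ≡ (133, 1768767) mod (ℚ^×)²; places V = {2, 3, 5, 7, 11, 13, 17, 19, 31, ∞}.
(a,b)_5: α=2, u≡3; β=0, v≡3 (mod 5); (3|5)=-1, (3|5)=-1; sign (−1)^0·-1^0·-1^2 = +1.
(a,b)_31: α=2, u≡2; β=3, v≡24 (mod 31); (2|31)=+1, (24|31)=-1; sign (−1)^0·+1^3·-1^2 = +1.
(a,b)_3: α=-2, u≡1; β=9, v≡2 (mod 3); (1|3)=+1, (2|3)=-1; sign (−1)^0·+1^9·-1^-2 = +1.
(a,b)_2: α=-6, β=-2; u≡5, v≡7 (mod 8); ε(u)ε(v)=0·1, αω(v)=-6·0, βω(u)=-2·1; sum ≡ 0  ⇒  +1.
(a,b)_∞: sgn(133)=+, sgn(1768767)=+, so +1.
(a,b)_7: α=5, u≡5; β=5, v≡2 (mod 7); (5|7)=-1, (2|7)=+1; sign (−1)^1·-1^5·+1^5 = +1.
(a,b)_17: α=0, u≡14; β=-2, v≡2 (mod 17); (14|17)=-1, (2|17)=+1; sign (−1)^0·-1^-2·+1^0 = +1.
(a,b)_19: α=1, u≡11; β=1, v≡13 (mod 19); (11|19)=+1, (13|19)=-1; sign (−1)^1·+1^1·-1^1 = +1.
(a,b)_13: α=0, u≡1; β=3, v≡12 (mod 13); (1|13)=+1, (12|13)=+1; sign (−1)^0·+1^3·+1^0 = +1.
(a,b)_11: α=2, u≡9; β=3, v≡2 (mod 11); (9|11)=+1, (2|11)=-1; sign (−1)^0·+1^3·-1^2 = +1.
Every local symbol is +1, so the conic 133·x² + 1768767·y² = z² has ℚ_v-points for all v and hence a ℚ-point; (a, b / ℚ) ≅ M_2(ℚ).

[]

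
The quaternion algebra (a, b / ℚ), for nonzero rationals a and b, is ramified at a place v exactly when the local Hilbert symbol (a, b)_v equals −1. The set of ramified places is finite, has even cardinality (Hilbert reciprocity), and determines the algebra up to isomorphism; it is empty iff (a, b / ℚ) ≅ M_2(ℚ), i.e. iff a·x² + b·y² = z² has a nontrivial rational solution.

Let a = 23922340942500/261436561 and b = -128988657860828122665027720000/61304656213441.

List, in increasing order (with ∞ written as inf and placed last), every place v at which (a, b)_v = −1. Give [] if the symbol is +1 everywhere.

[7, 11, 13, 47]

(a, b) ≡ (1458457, -37) mod (ℚ^×)²; places V = {2, 3, 5, 7, 11, 13, 17, 19, 23, 31, 37, 41, 47, ∞}.
(a,b)_∞: sgn(1458457)=+, sgn(-37)=−, so +1.
(a,b)_23: α=-2, u≡2; β=-4, v≡2 (mod 23); (2|23)=+1, (2|23)=+1; sign (−1)^0·+1^-4·+1^-2 = +1.
(a,b)_7: α=1, u≡6; β=6, v≡5 (mod 7); (6|7)=-1, (5|7)=-1; sign (−1)^0·-1^6·-1^1 = -1.
(a,b)_37: α=-2, u≡33; β=1, v≡21 (mod 37); (33|37)=+1, (21|37)=+1; sign (−1)^0·+1^1·+1^-2 = +1.
(a,b)_47: α=1, u≡46; β=2, v≡19 (mod 47); (46|47)=-1, (19|47)=-1; sign (−1)^0·-1^2·-1^1 = -1.
(a,b)_17: α=0, u≡6; β=2, v≡10 (mod 17); (6|17)=-1, (10|17)=-1; sign (−1)^0·-1^2·-1^0 = +1.
(a,b)_41: α=0, u≡10; β=-2, v≡4 (mod 41); (10|41)=+1, (4|41)=+1; sign (−1)^0·+1^-2·+1^0 = +1.
(a,b)_31: α=1, u≡9; β=2, v≡2 (mod 31); (9|31)=+1, (2|31)=+1; sign (−1)^0·+1^2·+1^1 = +1.
(a,b)_19: α=-2, u≡6; β=-4, v≡6 (mod 19); (6|19)=+1, (6|19)=+1; sign (−1)^0·+1^-4·+1^-2 = +1.
(a,b)_3: α=8, u≡1; β=10, v≡2 (mod 3); (1|3)=+1, (2|3)=-1; sign (−1)^0·+1^10·-1^8 = +1.
(a,b)_13: α=1, u≡9; β=2, v≡5 (mod 13); (9|13)=+1, (5|13)=-1; sign (−1)^0·+1^2·-1^1 = -1.
(a,b)_2: α=2, β=6; u≡1, v≡3 (mod 8); ε(u)ε(v)=0·1, αω(v)=2·1, βω(u)=6·0; sum ≡ 0  ⇒  +1.
(a,b)_5: α=4, u≡3; β=4, v≡3 (mod 5); (3|5)=-1, (3|5)=-1; sign (−1)^0·-1^4·-1^4 = +1.
(a,b)_11: α=1, u≡5; β=2, v≡2 (mod 11); (5|11)=+1, (2|11)=-1; sign (−1)^0·+1^2·-1^1 = -1.
Ram(1458457, -37) = {7, 11, 13, 47}; no ℚ_7-point on the conic.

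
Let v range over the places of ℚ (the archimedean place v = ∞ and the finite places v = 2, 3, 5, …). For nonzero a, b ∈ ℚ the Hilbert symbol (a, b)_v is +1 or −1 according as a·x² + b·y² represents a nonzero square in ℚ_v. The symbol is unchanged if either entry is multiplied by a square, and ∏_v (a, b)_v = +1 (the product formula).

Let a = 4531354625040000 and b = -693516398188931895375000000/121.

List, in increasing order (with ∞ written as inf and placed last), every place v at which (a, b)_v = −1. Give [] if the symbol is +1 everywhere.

[29, 31]

(a, b) ≡ (186, -11475735) mod (ℚ^×)²; places V = {2, 3, 5, 7, 11, 23, 29, 31, 37, ∞}.
(a,b)_23: α=2, u≡16; β=3, v≡21 (mod 23); (16|23)=+1, (21|23)=-1; sign (−1)^0·+1^3·-1^2 = +1.
(a,b)_∞: sgn(186)=+, sgn(-11475735)=−, so +1.
(a,b)_29: α=2, u≡12; β=3, v≡12 (mod 29); (12|29)=-1, (12|29)=-1; sign (−1)^0·-1^3·-1^2 = -1.
(a,b)_31: α=1, u≡13; β=1, v≡23 (mod 31); (13|31)=-1, (23|31)=-1; sign (−1)^1·-1^1·-1^1 = -1.
(a,b)_7: α=0, u≡2; β=2, v≡4 (mod 7); (2|7)=+1, (4|7)=+1; sign (−1)^0·+1^2·+1^0 = +1.
(a,b)_37: α=2, u≡3; β=3, v≡30 (mod 37); (3|37)=+1, (30|37)=+1; sign (−1)^0·+1^3·+1^2 = +1.
(a,b)_11: α=0, u≡10; β=-2, v≡5 (mod 11); (10|11)=-1, (5|11)=+1; sign (−1)^0·-1^-2·+1^0 = +1.
(a,b)_5: α=4, u≡4; β=9, v≡3 (mod 5); (4|5)=+1, (3|5)=-1; sign (−1)^0·+1^9·-1^4 = +1.
(a,b)_3: α=1, u≡2; β=5, v≡1 (mod 3); (2|3)=-1, (1|3)=+1; sign (−1)^1·-1^5·+1^1 = +1.
(a,b)_2: α=7, β=6; u≡5, v≡1 (mod 8); ε(u)ε(v)=0·0, αω(v)=7·0, βω(u)=6·1; sum ≡ 0  ⇒  +1.
Ram(186, -11475735) = {29, 31}; no ℚ_29-point on the conic.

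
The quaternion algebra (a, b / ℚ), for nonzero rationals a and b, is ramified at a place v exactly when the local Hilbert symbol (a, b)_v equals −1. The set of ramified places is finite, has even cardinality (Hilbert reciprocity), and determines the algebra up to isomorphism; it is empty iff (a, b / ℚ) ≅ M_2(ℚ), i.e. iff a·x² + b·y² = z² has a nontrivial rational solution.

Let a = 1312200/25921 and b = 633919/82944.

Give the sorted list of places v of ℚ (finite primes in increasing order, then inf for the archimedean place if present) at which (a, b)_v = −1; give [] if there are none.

Mod squares: a ≡ 2, b ≡ 31. Check v ∈ {∞, 2, 3, 5, 7, 11, 13, 23, 31}.
v=13: a=13^0·(≡7), b=13^2·(≡5) mod 13; (7|13)=-1, (5|13)=-1; (−1)^{0·2·6}·(-1)^2·(-1)^0 = +1.
v=5: a=5^2·(≡3), b=5^0·(≡1) mod 5; (3|5)=-1, (1|5)=+1; (−1)^{2·0·2}·(-1)^0·(+1)^2 = +1.
v=3: a=3^8·(≡2), b=3^-4·(≡1) mod 3; (2|3)=-1, (1|3)=+1; (−1)^{8·-4·1}·(-1)^-4·(+1)^8 = +1.
v=7: a=7^-2·(≡2), b=7^0·(≡6) mod 7; (2|7)=+1, (6|7)=-1; (−1)^{-2·0·3}·(+1)^0·(-1)^-2 = +1.
v=31: a=31^0·(≡25), b=31^1·(≡19) mod 31; (25|31)=+1, (19|31)=+1; (−1)^{0·1·15}·(+1)^1·(+1)^0 = +1.
v=11: a=11^0·(≡2), b=11^2·(≡9) mod 11; (2|11)=-1, (9|11)=+1; (−1)^{0·2·5}·(-1)^2·(+1)^0 = +1.
v=2: v_2(a)=3, v_2(b)=-10; units ≡ 1, 7 (mod 8); ε·ε+αω+βω = 0·1+3·0+-10·0 ≡ 0  ⇒  (a,b)_2 = +1.
v=∞: 2 > 0 and 31 > 0  ⇒  (a,b)_∞ = +1.
v=23: a=23^-2·(≡9), b=23^0·(≡18) mod 23; (9|23)=+1, (18|23)=+1; (−1)^{-2·0·11}·(+1)^0·(+1)^-2 = +1.
Every local symbol is +1, so the conic 2·x² + 31·y² = z² has ℚ_v-points for all v and hence a ℚ-point; (a, b / ℚ) ≅ M_2(ℚ).

[]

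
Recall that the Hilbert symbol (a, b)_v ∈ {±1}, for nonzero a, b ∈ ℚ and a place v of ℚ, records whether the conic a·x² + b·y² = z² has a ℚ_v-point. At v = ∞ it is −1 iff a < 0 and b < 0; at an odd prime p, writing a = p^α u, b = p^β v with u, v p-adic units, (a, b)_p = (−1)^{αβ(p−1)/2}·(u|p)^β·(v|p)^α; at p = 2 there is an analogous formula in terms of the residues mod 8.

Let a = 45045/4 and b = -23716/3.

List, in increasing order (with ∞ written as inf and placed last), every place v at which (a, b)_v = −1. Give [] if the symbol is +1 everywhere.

[5, 11]

(a, b) ≡ (5005, -3) mod (ℚ^×)²; places V = {2, 3, 5, 7, 11, 13, ∞}.
(a,b)_7: α=1, u≡4; β=2, v≡2 (mod 7); (4|7)=+1, (2|7)=+1; sign (−1)^0·+1^2·+1^1 = +1.
(a,b)_5: α=1, u≡1; β=0, v≡3 (mod 5); (1|5)=+1, (3|5)=-1; sign (−1)^0·+1^0·-1^1 = -1.
(a,b)_11: α=1, u≡9; β=2, v≡8 (mod 11); (9|11)=+1, (8|11)=-1; sign (−1)^0·+1^2·-1^1 = -1.
(a,b)_13: α=1, u≡5; β=0, v≡3 (mod 13); (5|13)=-1, (3|13)=+1; sign (−1)^0·-1^0·+1^1 = +1.
(a,b)_3: α=2, u≡1; β=-1, v≡2 (mod 3); (1|3)=+1, (2|3)=-1; sign (−1)^0·+1^-1·-1^2 = +1.
(a,b)_2: α=-2, β=2; u≡5, v≡5 (mod 8); ε(u)ε(v)=0·0, αω(v)=-2·1, βω(u)=2·1; sum ≡ 0  ⇒  +1.
(a,b)_∞: sgn(5005)=+, sgn(-3)=−, so +1.
Ram(5005, -3) = {5, 11}; no ℚ_5-point on the conic.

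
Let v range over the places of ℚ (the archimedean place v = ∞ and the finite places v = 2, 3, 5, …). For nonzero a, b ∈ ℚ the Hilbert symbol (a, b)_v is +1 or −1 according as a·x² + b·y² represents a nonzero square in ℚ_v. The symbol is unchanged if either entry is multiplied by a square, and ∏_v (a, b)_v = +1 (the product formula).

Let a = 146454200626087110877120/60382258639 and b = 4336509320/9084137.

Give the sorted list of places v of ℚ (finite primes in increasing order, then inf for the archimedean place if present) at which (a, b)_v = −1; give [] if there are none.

[5, 41]

(a, b) ≡ (7294105, 90610) mod (ℚ^×)²; places V = {2, 5, 7, 11, 13, 17, 23, 31, 41, 43, 47, ∞}.
(a,b)_2: α=6, β=3; u≡1, v≡1 (mod 8); ε(u)ε(v)=0·0, αω(v)=6·0, βω(u)=3·0; sum ≡ 0  ⇒  +1.
(a,b)_41: α=5, u≡6; β=3, v≡2 (mod 41); (6|41)=-1, (2|41)=+1; sign (−1)^0·-1^3·+1^5 = -1.
(a,b)_43: α=-2, u≡1; β=-2, v≡35 (mod 43); (1|43)=+1, (35|43)=+1; sign (−1)^0·+1^-2·+1^-2 = +1.
(a,b)_17: α=-5, u≡4; β=-3, v≡2 (mod 17); (4|17)=+1, (2|17)=+1; sign (−1)^0·+1^-3·+1^-5 = +1.
(a,b)_31: α=2, u≡24; β=0, v≡8 (mod 31); (24|31)=-1, (8|31)=+1; sign (−1)^0·-1^0·+1^2 = +1.
(a,b)_23: α=-1, u≡11; β=0, v≡1 (mod 23); (11|23)=-1, (1|23)=+1; sign (−1)^0·-1^0·+1^-1 = +1.
(a,b)_11: α=2, u≡3; β=2, v≡1 (mod 11); (3|11)=+1, (1|11)=+1; sign (−1)^0·+1^2·+1^2 = +1.
(a,b)_∞: sgn(7294105)=+, sgn(90610)=+, so +1.
(a,b)_7: α=1, u≡1; β=0, v≡4 (mod 7); (1|7)=+1, (4|7)=+1; sign (−1)^0·+1^0·+1^1 = +1.
(a,b)_47: α=2, u≡3; β=0, v≡23 (mod 47); (3|47)=+1, (23|47)=-1; sign (−1)^0·+1^0·-1^2 = +1.
(a,b)_13: α=3, u≡5; β=1, v≡11 (mod 13); (5|13)=-1, (11|13)=-1; sign (−1)^0·-1^1·-1^3 = +1.
(a,b)_5: α=1, u≡1; β=1, v≡2 (mod 5); (1|5)=+1, (2|5)=-1; sign (−1)^0·+1^1·-1^1 = -1.
Ram(7294105, 90610) = {5, 41}; no ℚ_5-point on the conic.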